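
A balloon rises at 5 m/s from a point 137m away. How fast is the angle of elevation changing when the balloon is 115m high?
0.02141 rad/s

tan(θ) = y/137
sec²(θ) · dθ/dt = (1/137) · dy/dt
dθ/dt = cos²(θ)/137 · 5 = 137/(137² + 115²) · 5
dθ/dt = 0.02141 rad/s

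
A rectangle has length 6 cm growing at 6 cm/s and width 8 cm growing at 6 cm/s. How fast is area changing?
84 cm²/s

A = lw
dA/dt = w·dl/dt + l·dw/dt = 8·6 + 6·6 = 84 cm²/s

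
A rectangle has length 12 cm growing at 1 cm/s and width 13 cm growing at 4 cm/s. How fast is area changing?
61 cm²/s

A = lw
dA/dt = w·dl/dt + l·dw/dt = 13·1 + 12·4 = 61 cm²/s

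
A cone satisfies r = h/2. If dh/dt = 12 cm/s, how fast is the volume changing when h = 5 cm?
75π cm³/s

V = (1/3)π(h/2)²h = πh³/12
dV/dt = πh²/4 · 12
At h = 5: dV/dt = 75π cm³/s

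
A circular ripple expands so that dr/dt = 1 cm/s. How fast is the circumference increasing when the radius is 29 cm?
2π cm/s

C = 2πr
dC/dt = 2π · dr/dt = 2π · 1 = 2π cm/s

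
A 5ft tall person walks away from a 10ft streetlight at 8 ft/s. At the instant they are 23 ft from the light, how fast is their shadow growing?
8 ft/s

By similar triangles: 10/(x+s) = 5/s
Solving: s = 5x/5
ds/dt = 5/5 · dx/dt = 1 · 8 = 8 ft/s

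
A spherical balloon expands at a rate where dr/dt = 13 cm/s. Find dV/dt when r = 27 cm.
37908π cm³/s

V = (4/3)πr³
dV/dt = dV/dr · dr/dt = 4πr² · 13
At r = 27: dV/dt = 37908π cm³/s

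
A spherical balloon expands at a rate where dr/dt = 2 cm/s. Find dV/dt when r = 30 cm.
7200π cm³/s

V = (4/3)πr³
dV/dt = dV/dr · dr/dt = 4πr² · 2
At r = 30: dV/dt = 7200π cm³/s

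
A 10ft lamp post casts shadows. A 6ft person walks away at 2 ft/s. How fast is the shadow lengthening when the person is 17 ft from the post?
3 ft/s

By similar triangles: 10/(x+s) = 6/s
Solving: s = 6x/4
ds/dt = 6/4 · dx/dt = 3/2 · 2 = 3 ft/s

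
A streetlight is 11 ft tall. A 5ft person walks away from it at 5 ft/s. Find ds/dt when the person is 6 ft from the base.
25/6 ft/s

By similar triangles: 11/(x+s) = 5/s
Solving: s = 5x/6
ds/dt = 5/6 · dx/dt = 5/6 · 5 = 25/6 ft/s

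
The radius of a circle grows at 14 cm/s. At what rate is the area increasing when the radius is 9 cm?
252π cm²/s

A = πr²
dA/dt = 2πr · dr/dt = 2π(9)(14) = 252π cm²/s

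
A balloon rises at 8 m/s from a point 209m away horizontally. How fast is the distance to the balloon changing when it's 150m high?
1200√229/3893 ≈ 4.665 m/s

z² = 209² + y²
z = √(209² + 150²) = 17√229
dz/dt = y/z · dy/dt = 150/(17√229) · 8 = 1200√229/3893 ≈ 4.665 m/s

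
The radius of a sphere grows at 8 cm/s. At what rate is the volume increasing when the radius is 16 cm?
8192π cm³/s

V = (4/3)πr³
dV/dt = dV/dr · dr/dt = 4πr² · 8
At r = 16: dV/dt = 8192π cm³/s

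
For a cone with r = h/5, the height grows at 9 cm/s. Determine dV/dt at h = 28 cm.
7056π/25 cm³/s

V = (1/3)π(h/5)²h = πh³/75
dV/dt = πh²/25 · 9
At h = 28: dV/dt = 7056π/25 cm³/s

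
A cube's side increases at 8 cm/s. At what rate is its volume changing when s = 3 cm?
216 cm³/s

V = s³
dV/dt = 3s² · ds/dt = 3·3²·8 = 216 cm³/s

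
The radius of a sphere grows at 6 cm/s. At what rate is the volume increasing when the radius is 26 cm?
16224π cm³/s

V = (4/3)πr³
dV/dt = dV/dr · dr/dt = 4πr² · 6
At r = 26: dV/dt = 16224π cm³/s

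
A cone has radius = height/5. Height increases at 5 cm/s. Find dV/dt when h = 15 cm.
45π cm³/s

V = (1/3)π(h/5)²h = πh³/75
dV/dt = πh²/25 · 5
At h = 15: dV/dt = 45π cm³/s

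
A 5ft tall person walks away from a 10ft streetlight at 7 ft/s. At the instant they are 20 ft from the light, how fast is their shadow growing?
7 ft/s

By similar triangles: 10/(x+s) = 5/s
Solving: s = 5x/5
ds/dt = 5/5 · dx/dt = 1 · 7 = 7 ft/s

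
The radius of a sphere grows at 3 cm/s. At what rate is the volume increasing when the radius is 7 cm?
588π cm³/s

V = (4/3)πr³
dV/dt = dV/dr · dr/dt = 4πr² · 3
At r = 7: dV/dt = 588π cm³/s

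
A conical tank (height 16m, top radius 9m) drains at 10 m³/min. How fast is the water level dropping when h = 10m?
128/(405π) ≈ 0.1006 m/min

r/h = 9/16, so r = (9/16)h
V = (1/3)πr²h = (1/3)π((9/16)h)²h = (27/256)πh³
dV/dh = (81/256)πh²
dh/dt = (dV/dt)/(dV/dh) = -10/((81/256)π·10²) = -128/(405π) m/min
The level is dropping at 128/(405π) ≈ 0.1006 m/min.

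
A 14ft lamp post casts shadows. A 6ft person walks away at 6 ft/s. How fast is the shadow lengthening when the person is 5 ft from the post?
9/2 ft/s

By similar triangles: 14/(x+s) = 6/s
Solving: s = 6x/8
ds/dt = 6/8 · dx/dt = 3/4 · 6 = 9/2 ft/s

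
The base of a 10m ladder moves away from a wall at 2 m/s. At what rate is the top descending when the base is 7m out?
14√51/51 ≈ 1.96 m/s

x² + y² = 10²
2x·dx/dt + 2y·dy/dt = 0
dy/dt = -x/y · dx/dt = -7/√51 · 2 = -14√51/51 m/s
The top is descending at 14√51/51 ≈ 1.96 m/s.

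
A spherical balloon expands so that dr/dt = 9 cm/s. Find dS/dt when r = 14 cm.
1008π cm²/s

S = 4πr²
dS/dt = dS/dr · dr/dt = 8πr · 9
At r = 14: dS/dt = 1008π cm²/s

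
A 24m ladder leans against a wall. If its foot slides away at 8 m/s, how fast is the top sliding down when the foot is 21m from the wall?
56√15/15 ≈ 14.46 m/s

x² + y² = 24²
2x·dx/dt + 2y·dy/dt = 0
dy/dt = -x/y · dx/dt = -21/(3√15) · 8 = -56√15/15 m/s
The top is descending at 56√15/15 ≈ 14.46 m/s.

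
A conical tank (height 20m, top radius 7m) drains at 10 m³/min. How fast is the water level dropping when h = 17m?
4000/(14161π) ≈ 0.08991 m/min

r/h = 7/20, so r = (7/20)h
V = (1/3)πr²h = (1/3)π((7/20)h)²h = (49/1200)πh³
dV/dh = (49/400)πh²
dh/dt = (dV/dt)/(dV/dh) = -10/((49/400)π·17²) = -4000/(14161π) m/min
The level is dropping at 4000/(14161π) ≈ 0.08991 m/min.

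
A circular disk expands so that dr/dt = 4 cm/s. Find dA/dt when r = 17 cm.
136π cm²/s

A = πr²
dA/dt = 2πr · dr/dt = 2π(17)(4) = 136π cm²/s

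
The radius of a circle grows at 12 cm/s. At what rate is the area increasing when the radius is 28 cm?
672π cm²/s

A = πr²
dA/dt = 2πr · dr/dt = 2π(28)(12) = 672π cm²/s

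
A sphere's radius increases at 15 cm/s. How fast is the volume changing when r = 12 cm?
8640π cm³/s

V = (4/3)πr³
dV/dt = dV/dr · dr/dt = 4πr² · 15
At r = 12: dV/dt = 8640π cm³/s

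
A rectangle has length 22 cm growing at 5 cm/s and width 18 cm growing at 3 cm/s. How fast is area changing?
156 cm²/s

A = lw
dA/dt = w·dl/dt + l·dw/dt = 18·5 + 22·3 = 156 cm²/s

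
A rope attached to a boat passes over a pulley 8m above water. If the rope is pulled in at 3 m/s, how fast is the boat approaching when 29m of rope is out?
29√777/259 ≈ 3.121 m/s

rope² = x² + 8²
x = √(29² - 8²) = √777
dx/dt = (rope/x) · d(rope)/dt = (29/√777) · (-3) = -29√777/259 m/s
The boat approaches at 29√777/259 ≈ 3.121 m/s.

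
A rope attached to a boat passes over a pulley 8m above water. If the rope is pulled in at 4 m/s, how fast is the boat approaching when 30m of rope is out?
60√209/209 ≈ 4.15 m/s

rope² = x² + 8²
x = √(30² - 8²) = 2√209
dx/dt = (rope/x) · d(rope)/dt = (30/(2√209)) · (-4) = -60√209/209 m/s
The boat approaches at 60√209/209 ≈ 4.15 m/s.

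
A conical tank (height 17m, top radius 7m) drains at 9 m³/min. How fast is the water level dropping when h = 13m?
2601/(8281π) ≈ 0.09998 m/min

r/h = 7/17, so r = (7/17)h
V = (1/3)πr²h = (1/3)π((7/17)h)²h = (49/867)πh³
dV/dh = (49/289)πh²
dh/dt = (dV/dt)/(dV/dh) = -9/((49/289)π·13²) = -2601/(8281π) m/min
The level is dropping at 2601/(8281π) ≈ 0.09998 m/min.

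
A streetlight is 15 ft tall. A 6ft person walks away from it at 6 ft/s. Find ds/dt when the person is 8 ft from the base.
4 ft/s

By similar triangles: 15/(x+s) = 6/s
Solving: s = 6x/9
ds/dt = 6/9 · dx/dt = 2/3 · 6 = 4 ft/s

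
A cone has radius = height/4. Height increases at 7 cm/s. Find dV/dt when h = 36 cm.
567π cm³/s

V = (1/3)π(h/4)²h = πh³/48
dV/dt = πh²/16 · 7
At h = 36: dV/dt = 567π cm³/s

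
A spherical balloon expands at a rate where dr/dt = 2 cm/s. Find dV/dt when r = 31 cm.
7688π cm³/s

V = (4/3)πr³
dV/dt = dV/dr · dr/dt = 4πr² · 2
At r = 31: dV/dt = 7688π cm³/s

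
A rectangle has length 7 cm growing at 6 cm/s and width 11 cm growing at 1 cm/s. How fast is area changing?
73 cm²/s

A = lw
dA/dt = w·dl/dt + l·dw/dt = 11·6 + 7·1 = 73 cm²/s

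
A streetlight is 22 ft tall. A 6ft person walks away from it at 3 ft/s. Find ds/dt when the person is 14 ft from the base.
9/8 ft/s

By similar triangles: 22/(x+s) = 6/s
Solving: s = 6x/16
ds/dt = 6/16 · dx/dt = 3/8 · 3 = 9/8 ft/s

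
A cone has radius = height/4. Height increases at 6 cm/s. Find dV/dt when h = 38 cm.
1083π/2 cm³/s

V = (1/3)π(h/4)²h = πh³/48
dV/dt = πh²/16 · 6
At h = 38: dV/dt = 1083π/2 cm³/s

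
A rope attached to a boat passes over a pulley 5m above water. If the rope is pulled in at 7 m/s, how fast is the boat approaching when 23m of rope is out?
23√14/12 ≈ 7.172 m/s

rope² = x² + 5²
x = √(23² - 5²) = 6√14
dx/dt = (rope/x) · d(rope)/dt = (23/(6√14)) · (-7) = -23√14/12 m/s
The boat approaches at 23√14/12 ≈ 7.172 m/s.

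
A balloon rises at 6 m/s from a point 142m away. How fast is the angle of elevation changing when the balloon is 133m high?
0.022508 rad/s

tan(θ) = y/142
sec²(θ) · dθ/dt = (1/142) · dy/dt
dθ/dt = cos²(θ)/142 · 6 = 142/(142² + 133²) · 6
dθ/dt = 0.022508 rad/s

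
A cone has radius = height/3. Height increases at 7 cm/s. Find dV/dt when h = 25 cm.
4375π/9 cm³/s

V = (1/3)π(h/3)²h = πh³/27
dV/dt = πh²/9 · 7
At h = 25: dV/dt = 4375π/9 cm³/s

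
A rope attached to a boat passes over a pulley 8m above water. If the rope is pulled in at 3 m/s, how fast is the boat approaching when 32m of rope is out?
4√15/5 ≈ 3.098 m/s

rope² = x² + 8²
x = √(32² - 8²) = 8√15
dx/dt = (rope/x) · d(rope)/dt = (32/(8√15)) · (-3) = -4√15/5 m/s
The boat approaches at 4√15/5 ≈ 3.098 m/s.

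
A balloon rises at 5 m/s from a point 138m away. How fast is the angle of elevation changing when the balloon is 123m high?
0.020191 rad/s

tan(θ) = y/138
sec²(θ) · dθ/dt = (1/138) · dy/dt
dθ/dt = cos²(θ)/138 · 5 = 138/(138² + 123²) · 5
dθ/dt = 0.020191 rad/s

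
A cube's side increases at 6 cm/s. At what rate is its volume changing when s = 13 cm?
3042 cm³/s

V = s³
dV/dt = 3s² · ds/dt = 3·13²·6 = 3042 cm³/s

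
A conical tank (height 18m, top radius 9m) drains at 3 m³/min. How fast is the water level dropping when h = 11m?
12/(121π) ≈ 0.03157 m/min

r/h = 9/18, so r = (1/2)h
V = (1/3)πr²h = (1/3)π((1/2)h)²h = (1/12)πh³
dV/dh = (1/4)πh²
dh/dt = (dV/dt)/(dV/dh) = -3/((1/4)π·11²) = -12/(121π) m/min
The level is dropping at 12/(121π) ≈ 0.03157 m/min.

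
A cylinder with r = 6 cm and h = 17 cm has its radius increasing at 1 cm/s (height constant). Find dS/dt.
58π cm²/s

S = 2πrh + 2πr² (lateral + bases)
dS/dt = (2πh + 4πr)·dr/dt = (2π·17 + 4π·6)·1
= 58π cm²/s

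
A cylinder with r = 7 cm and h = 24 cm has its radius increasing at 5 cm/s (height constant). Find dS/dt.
380π cm²/s

S = 2πrh + 2πr² (lateral + bases)
dS/dt = (2πh + 4πr)·dr/dt = (2π·24 + 4π·7)·5
= 380π cm²/s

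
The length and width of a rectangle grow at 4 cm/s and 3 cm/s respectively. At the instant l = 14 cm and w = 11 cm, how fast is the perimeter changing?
14 cm/s

P = 2(l + w)
dP/dt = 2(dl/dt + dw/dt) = 2(4 + 3) = 14 cm/s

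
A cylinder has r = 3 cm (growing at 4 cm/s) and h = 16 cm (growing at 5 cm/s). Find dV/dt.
429π cm³/s

V = πr²h
dV/dt = 2πrh·dr/dt + πr²·dh/dt
= 2π(3)(16)(4) + π(3)²(5)
= 429π cm³/s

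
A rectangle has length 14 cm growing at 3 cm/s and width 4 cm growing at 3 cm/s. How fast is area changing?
54 cm²/s

A = lw
dA/dt = w·dl/dt + l·dw/dt = 4·3 + 14·3 = 54 cm²/s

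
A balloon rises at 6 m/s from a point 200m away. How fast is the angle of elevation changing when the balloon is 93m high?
0.024666 rad/s

tan(θ) = y/200
sec²(θ) · dθ/dt = (1/200) · dy/dt
dθ/dt = cos²(θ)/200 · 6 = 200/(200² + 93²) · 6
dθ/dt = 0.024666 rad/s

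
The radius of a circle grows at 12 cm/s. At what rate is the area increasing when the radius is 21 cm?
504π cm²/s

A = πr²
dA/dt = 2πr · dr/dt = 2π(21)(12) = 504π cm²/s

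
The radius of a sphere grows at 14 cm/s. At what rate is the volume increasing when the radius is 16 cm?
14336π cm³/s

V = (4/3)πr³
dV/dt = dV/dr · dr/dt = 4πr² · 14
At r = 16: dV/dt = 14336π cm³/s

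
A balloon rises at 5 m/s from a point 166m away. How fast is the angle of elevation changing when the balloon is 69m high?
0.025683 rad/s

tan(θ) = y/166
sec²(θ) · dθ/dt = (1/166) · dy/dt
dθ/dt = cos²(θ)/166 · 5 = 166/(166² + 69²) · 5
dθ/dt = 0.025683 rad/s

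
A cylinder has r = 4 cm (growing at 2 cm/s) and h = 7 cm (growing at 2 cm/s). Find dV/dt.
144π cm³/s

V = πr²h
dV/dt = 2πrh·dr/dt + πr²·dh/dt
= 2π(4)(7)(2) + π(4)²(2)
= 144π cm³/s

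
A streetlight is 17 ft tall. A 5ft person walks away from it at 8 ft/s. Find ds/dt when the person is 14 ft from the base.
10/3 ft/s

By similar triangles: 17/(x+s) = 5/s
Solving: s = 5x/12
ds/dt = 5/12 · dx/dt = 5/12 · 8 = 10/3 ft/s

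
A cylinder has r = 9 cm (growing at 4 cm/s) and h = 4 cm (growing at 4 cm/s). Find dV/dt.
612π cm³/s

V = πr²h
dV/dt = 2πrh·dr/dt + πr²·dh/dt
= 2π(9)(4)(4) + π(9)²(4)
= 612π cm³/s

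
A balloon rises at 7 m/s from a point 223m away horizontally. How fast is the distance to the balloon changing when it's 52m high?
364√52433/52433 ≈ 1.59 m/s

z² = 223² + y²
z = √(223² + 52²) = √52433
dz/dt = y/z · dy/dt = 52/√52433 · 7 = 364√52433/52433 ≈ 1.59 m/s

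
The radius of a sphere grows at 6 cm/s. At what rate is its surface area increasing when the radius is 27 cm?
1296π cm²/s

S = 4πr²
dS/dt = dS/dr · dr/dt = 8πr · 6
At r = 27: dS/dt = 1296π cm²/s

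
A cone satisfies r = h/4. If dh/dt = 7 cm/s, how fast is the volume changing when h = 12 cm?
63π cm³/s

V = (1/3)π(h/4)²h = πh³/48
dV/dt = πh²/16 · 7
At h = 12: dV/dt = 63π cm³/s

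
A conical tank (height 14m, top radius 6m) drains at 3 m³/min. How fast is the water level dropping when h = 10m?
49/(300π) ≈ 0.05199 m/min

r/h = 6/14, so r = (3/7)h
V = (1/3)πr²h = (1/3)π((3/7)h)²h = (3/49)πh³
dV/dh = (9/49)πh²
dh/dt = (dV/dt)/(dV/dh) = -3/((9/49)π·10²) = -49/(300π) m/min
The level is dropping at 49/(300π) ≈ 0.05199 m/min.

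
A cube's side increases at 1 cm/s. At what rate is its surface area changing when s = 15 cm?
180 cm²/s

A = 6s²
dA/dt = 12s · ds/dt = 12·15·1 = 180 cm²/s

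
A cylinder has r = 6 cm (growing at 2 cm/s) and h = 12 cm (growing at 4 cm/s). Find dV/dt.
432π cm³/s

V = πr²h
dV/dt = 2πrh·dr/dt + πr²·dh/dt
= 2π(6)(12)(2) + π(6)²(4)
= 432π cm³/s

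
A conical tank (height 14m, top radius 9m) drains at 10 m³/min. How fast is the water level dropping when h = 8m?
245/(648π) ≈ 0.1203 m/min

r/h = 9/14, so r = (9/14)h
V = (1/3)πr²h = (1/3)π((9/14)h)²h = (27/196)πh³
dV/dh = (81/196)πh²
dh/dt = (dV/dt)/(dV/dh) = -10/((81/196)π·8²) = -245/(648π) m/min
The level is dropping at 245/(648π) ≈ 0.1203 m/min.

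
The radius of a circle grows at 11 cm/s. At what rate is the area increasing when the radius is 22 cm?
484π cm²/s

A = πr²
dA/dt = 2πr · dr/dt = 2π(22)(11) = 484π cm²/s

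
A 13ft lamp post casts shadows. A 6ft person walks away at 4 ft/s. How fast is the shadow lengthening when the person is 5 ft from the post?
24/7 ft/s

By similar triangles: 13/(x+s) = 6/s
Solving: s = 6x/7
ds/dt = 6/7 · dx/dt = 6/7 · 4 = 24/7 ft/s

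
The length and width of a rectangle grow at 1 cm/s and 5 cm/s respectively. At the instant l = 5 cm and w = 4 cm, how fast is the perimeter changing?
12 cm/s

P = 2(l + w)
dP/dt = 2(dl/dt + dw/dt) = 2(1 + 5) = 12 cm/s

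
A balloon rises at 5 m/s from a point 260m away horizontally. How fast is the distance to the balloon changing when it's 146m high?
365√22229/22229 ≈ 2.448 m/s

z² = 260² + y²
z = √(260² + 146²) = 2√22229
dz/dt = y/z · dy/dt = 146/(2√22229) · 5 = 365√22229/22229 ≈ 2.448 m/s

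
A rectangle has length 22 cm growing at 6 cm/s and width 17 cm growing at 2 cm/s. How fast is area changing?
146 cm²/s

A = lw
dA/dt = w·dl/dt + l·dw/dt = 17·6 + 22·2 = 146 cm²/s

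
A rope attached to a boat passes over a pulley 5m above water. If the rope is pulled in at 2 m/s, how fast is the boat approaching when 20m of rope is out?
8√15/15 ≈ 2.066 m/s

rope² = x² + 5²
x = √(20² - 5²) = 5√15
dx/dt = (rope/x) · d(rope)/dt = (20/(5√15)) · (-2) = -8√15/15 m/s
The boat approaches at 8√15/15 ≈ 2.066 m/s.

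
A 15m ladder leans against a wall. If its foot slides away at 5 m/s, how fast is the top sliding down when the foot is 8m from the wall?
40√161/161 ≈ 3.152 m/s

x² + y² = 15²
2x·dx/dt + 2y·dy/dt = 0
dy/dt = -x/y · dx/dt = -8/√161 · 5 = -40√161/161 m/s
The top is descending at 40√161/161 ≈ 3.152 m/s.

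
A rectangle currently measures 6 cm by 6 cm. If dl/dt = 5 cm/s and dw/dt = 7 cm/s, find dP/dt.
24 cm/s

P = 2(l + w)
dP/dt = 2(dl/dt + dw/dt) = 2(5 + 7) = 24 cm/s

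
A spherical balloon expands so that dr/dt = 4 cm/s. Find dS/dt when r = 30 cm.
960π cm²/s

S = 4πr²
dS/dt = dS/dr · dr/dt = 8πr · 4
At r = 30: dS/dt = 960π cm²/s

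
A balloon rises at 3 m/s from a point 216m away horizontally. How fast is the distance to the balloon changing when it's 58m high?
87√12505/12505 ≈ 0.778 m/s

z² = 216² + y²
z = √(216² + 58²) = 2√12505
dz/dt = y/z · dy/dt = 58/(2√12505) · 3 = 87√12505/12505 ≈ 0.778 m/s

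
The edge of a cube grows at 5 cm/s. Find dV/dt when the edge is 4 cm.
240 cm³/s

V = s³
dV/dt = 3s² · ds/dt = 3·4²·5 = 240 cm³/s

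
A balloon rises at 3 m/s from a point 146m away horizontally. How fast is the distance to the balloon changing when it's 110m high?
165√8354/8354 ≈ 1.805 m/s

z² = 146² + y²
z = √(146² + 110²) = 2√8354
dz/dt = y/z · dy/dt = 110/(2√8354) · 3 = 165√8354/8354 ≈ 1.805 m/s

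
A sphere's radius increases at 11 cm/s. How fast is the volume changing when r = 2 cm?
176π cm³/s

V = (4/3)πr³
dV/dt = dV/dr · dr/dt = 4πr² · 11
At r = 2: dV/dt = 176π cm³/s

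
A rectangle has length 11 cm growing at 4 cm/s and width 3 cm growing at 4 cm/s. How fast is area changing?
56 cm²/s

A = lw
dA/dt = w·dl/dt + l·dw/dt = 3·4 + 11·4 = 56 cm²/s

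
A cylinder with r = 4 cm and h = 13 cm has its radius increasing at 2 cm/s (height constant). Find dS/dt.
84π cm²/s

S = 2πrh + 2πr² (lateral + bases)
dS/dt = (2πh + 4πr)·dr/dt = (2π·13 + 4π·4)·2
= 84π cm²/s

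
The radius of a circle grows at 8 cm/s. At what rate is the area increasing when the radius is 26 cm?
416π cm²/s

A = πr²
dA/dt = 2πr · dr/dt = 2π(26)(8) = 416π cm²/s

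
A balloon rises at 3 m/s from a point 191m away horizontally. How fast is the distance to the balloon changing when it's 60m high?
180√40081/40081 ≈ 0.8991 m/s

z² = 191² + y²
z = √(191² + 60²) = √40081
dz/dt = y/z · dy/dt = 60/√40081 · 3 = 180√40081/40081 ≈ 0.8991 m/s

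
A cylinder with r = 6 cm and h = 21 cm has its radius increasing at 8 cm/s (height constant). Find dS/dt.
528π cm²/s

S = 2πrh + 2πr² (lateral + bases)
dS/dt = (2πh + 4πr)·dr/dt = (2π·21 + 4π·6)·8
= 528π cm²/s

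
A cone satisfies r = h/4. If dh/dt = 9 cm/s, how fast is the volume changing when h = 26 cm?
1521π/4 cm³/s

V = (1/3)π(h/4)²h = πh³/48
dV/dt = πh²/16 · 9
At h = 26: dV/dt = 1521π/4 cm³/s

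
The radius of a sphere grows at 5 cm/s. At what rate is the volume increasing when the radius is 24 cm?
11520π cm³/s

V = (4/3)πr³
dV/dt = dV/dr · dr/dt = 4πr² · 5
At r = 24: dV/dt = 11520π cm³/s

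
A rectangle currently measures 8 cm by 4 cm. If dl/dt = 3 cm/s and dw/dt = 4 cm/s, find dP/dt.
14 cm/s

P = 2(l + w)
dP/dt = 2(dl/dt + dw/dt) = 2(3 + 4) = 14 cm/s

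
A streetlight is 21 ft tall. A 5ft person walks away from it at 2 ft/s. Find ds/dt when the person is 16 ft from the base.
5/8 ft/s

By similar triangles: 21/(x+s) = 5/s
Solving: s = 5x/16
ds/dt = 5/16 · dx/dt = 5/16 · 2 = 5/8 ft/s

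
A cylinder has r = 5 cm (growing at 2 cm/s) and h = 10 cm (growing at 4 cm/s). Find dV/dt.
300π cm³/s

V = πr²h
dV/dt = 2πrh·dr/dt + πr²·dh/dt
= 2π(5)(10)(2) + π(5)²(4)
= 300π cm³/s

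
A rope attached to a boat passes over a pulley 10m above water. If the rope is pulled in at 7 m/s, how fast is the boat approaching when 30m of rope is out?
21√2/4 ≈ 7.425 m/s

rope² = x² + 10²
x = √(30² - 10²) = 20√2
dx/dt = (rope/x) · d(rope)/dt = (30/(20√2)) · (-7) = -21√2/4 m/s
The boat approaches at 21√2/4 ≈ 7.425 m/s.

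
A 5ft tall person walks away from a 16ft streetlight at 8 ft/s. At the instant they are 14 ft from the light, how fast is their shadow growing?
40/11 ft/s

By similar triangles: 16/(x+s) = 5/s
Solving: s = 5x/11
ds/dt = 5/11 · dx/dt = 5/11 · 8 = 40/11 ft/s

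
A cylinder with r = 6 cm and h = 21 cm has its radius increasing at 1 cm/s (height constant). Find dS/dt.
66π cm²/s

S = 2πrh + 2πr² (lateral + bases)
dS/dt = (2πh + 4πr)·dr/dt = (2π·21 + 4π·6)·1
= 66π cm²/s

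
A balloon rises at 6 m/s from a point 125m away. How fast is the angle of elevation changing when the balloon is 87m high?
0.032336 rad/s

tan(θ) = y/125
sec²(θ) · dθ/dt = (1/125) · dy/dt
dθ/dt = cos²(θ)/125 · 6 = 125/(125² + 87²) · 6
dθ/dt = 0.032336 rad/s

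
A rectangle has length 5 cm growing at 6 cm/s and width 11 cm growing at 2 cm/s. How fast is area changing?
76 cm²/s

A = lw
dA/dt = w·dl/dt + l·dw/dt = 11·6 + 5·2 = 76 cm²/s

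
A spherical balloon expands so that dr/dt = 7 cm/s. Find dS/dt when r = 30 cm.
1680π cm²/s

S = 4πr²
dS/dt = dS/dr · dr/dt = 8πr · 7
At r = 30: dS/dt = 1680π cm²/s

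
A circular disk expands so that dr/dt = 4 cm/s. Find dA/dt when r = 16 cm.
128π cm²/s

A = πr²
dA/dt = 2πr · dr/dt = 2π(16)(4) = 128π cm²/s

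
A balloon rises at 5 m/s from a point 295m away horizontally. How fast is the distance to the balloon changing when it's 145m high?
145√4322/4322 ≈ 2.206 m/s

z² = 295² + y²
z = √(295² + 145²) = 5√4322
dz/dt = y/z · dy/dt = 145/(5√4322) · 5 = 145√4322/4322 ≈ 2.206 m/s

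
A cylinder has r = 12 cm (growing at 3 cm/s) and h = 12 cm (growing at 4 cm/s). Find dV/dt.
1440π cm³/s

V = πr²h
dV/dt = 2πrh·dr/dt + πr²·dh/dt
= 2π(12)(12)(3) + π(12)²(4)
= 1440π cm³/s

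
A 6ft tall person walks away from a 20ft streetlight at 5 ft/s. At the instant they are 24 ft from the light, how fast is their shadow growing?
15/7 ft/s

By similar triangles: 20/(x+s) = 6/s
Solving: s = 6x/14
ds/dt = 6/14 · dx/dt = 3/7 · 5 = 15/7 ft/s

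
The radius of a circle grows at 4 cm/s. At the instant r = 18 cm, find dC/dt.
8π cm/s

C = 2πr
dC/dt = 2π · dr/dt = 2π · 4 = 8π cm/s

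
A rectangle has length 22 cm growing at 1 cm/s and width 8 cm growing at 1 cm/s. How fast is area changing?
30 cm²/s

A = lw
dA/dt = w·dl/dt + l·dw/dt = 8·1 + 22·1 = 30 cm²/s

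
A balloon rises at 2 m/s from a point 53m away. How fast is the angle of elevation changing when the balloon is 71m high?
0.013503 rad/s

tan(θ) = y/53
sec²(θ) · dθ/dt = (1/53) · dy/dt
dθ/dt = cos²(θ)/53 · 2 = 53/(53² + 71²) · 2
dθ/dt = 0.013503 rad/s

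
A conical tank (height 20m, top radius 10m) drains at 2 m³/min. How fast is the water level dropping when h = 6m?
2/(9π) ≈ 0.07074 m/min

r/h = 10/20, so r = (1/2)h
V = (1/3)πr²h = (1/3)π((1/2)h)²h = (1/12)πh³
dV/dh = (1/4)πh²
dh/dt = (dV/dt)/(dV/dh) = -2/((1/4)π·6²) = -2/(9π) m/min
The level is dropping at 2/(9π) ≈ 0.07074 m/min.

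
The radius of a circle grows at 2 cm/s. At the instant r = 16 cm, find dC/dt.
4π cm/s

C = 2πr
dC/dt = 2π · dr/dt = 2π · 2 = 4π cm/s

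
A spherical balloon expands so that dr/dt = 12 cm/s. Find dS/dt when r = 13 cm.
1248π cm²/s

S = 4πr²
dS/dt = dS/dr · dr/dt = 8πr · 12
At r = 13: dS/dt = 1248π cm²/s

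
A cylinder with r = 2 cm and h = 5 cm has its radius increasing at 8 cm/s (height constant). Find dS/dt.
144π cm²/s

S = 2πrh + 2πr² (lateral + bases)
dS/dt = (2πh + 4πr)·dr/dt = (2π·5 + 4π·2)·8
= 144π cm²/s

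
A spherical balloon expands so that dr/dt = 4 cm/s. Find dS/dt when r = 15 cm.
480π cm²/s

S = 4πr²
dS/dt = dS/dr · dr/dt = 8πr · 4
At r = 15: dS/dt = 480π cm²/s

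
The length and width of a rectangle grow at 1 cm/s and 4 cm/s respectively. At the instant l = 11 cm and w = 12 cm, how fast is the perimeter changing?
10 cm/s

P = 2(l + w)
dP/dt = 2(dl/dt + dw/dt) = 2(1 + 4) = 10 cm/s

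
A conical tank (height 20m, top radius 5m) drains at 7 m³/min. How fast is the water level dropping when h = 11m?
112/(121π) ≈ 0.2946 m/min

r/h = 5/20, so r = (1/4)h
V = (1/3)πr²h = (1/3)π((1/4)h)²h = (1/48)πh³
dV/dh = (1/16)πh²
dh/dt = (dV/dt)/(dV/dh) = -7/((1/16)π·11²) = -112/(121π) m/min
The level is dropping at 112/(121π) ≈ 0.2946 m/min.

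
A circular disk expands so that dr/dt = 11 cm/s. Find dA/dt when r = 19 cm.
418π cm²/s

A = πr²
dA/dt = 2πr · dr/dt = 2π(19)(11) = 418π cm²/s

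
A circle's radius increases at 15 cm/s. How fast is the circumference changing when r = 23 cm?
30π cm/s

C = 2πr
dC/dt = 2π · dr/dt = 2π · 15 = 30π cm/s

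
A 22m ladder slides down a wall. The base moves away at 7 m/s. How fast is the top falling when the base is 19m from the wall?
133√123/123 ≈ 11.99 m/s

x² + y² = 22²
2x·dx/dt + 2y·dy/dt = 0
dy/dt = -x/y · dx/dt = -19/√123 · 7 = -133√123/123 m/s
The top is descending at 133√123/123 ≈ 11.99 m/s.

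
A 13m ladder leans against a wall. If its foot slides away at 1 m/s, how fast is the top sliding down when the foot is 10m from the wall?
10√69/69 ≈ 1.204 m/s

x² + y² = 13²
2x·dx/dt + 2y·dy/dt = 0
dy/dt = -x/y · dx/dt = -10/√69 · 1 = -10√69/69 m/s
The top is descending at 10√69/69 ≈ 1.204 m/s.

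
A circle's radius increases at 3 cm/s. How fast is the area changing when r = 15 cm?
90π cm²/s

A = πr²
dA/dt = 2πr · dr/dt = 2π(15)(3) = 90π cm²/s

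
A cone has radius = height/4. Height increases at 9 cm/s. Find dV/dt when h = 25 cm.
5625π/16 cm³/s

V = (1/3)π(h/4)²h = πh³/48
dV/dt = πh²/16 · 9
At h = 25: dV/dt = 5625π/16 cm³/s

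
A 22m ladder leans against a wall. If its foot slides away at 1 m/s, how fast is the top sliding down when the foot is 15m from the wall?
15√259/259 ≈ 0.9321 m/s

x² + y² = 22²
2x·dx/dt + 2y·dy/dt = 0
dy/dt = -x/y · dx/dt = -15/√259 · 1 = -15√259/259 m/s
The top is descending at 15√259/259 ≈ 0.9321 m/s.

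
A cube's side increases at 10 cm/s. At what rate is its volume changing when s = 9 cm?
2430 cm³/s

V = s³
dV/dt = 3s² · ds/dt = 3·9²·10 = 2430 cm³/s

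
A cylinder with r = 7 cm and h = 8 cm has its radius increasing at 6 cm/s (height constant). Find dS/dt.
264π cm²/s

S = 2πrh + 2πr² (lateral + bases)
dS/dt = (2πh + 4πr)·dr/dt = (2π·8 + 4π·7)·6
= 264π cm²/s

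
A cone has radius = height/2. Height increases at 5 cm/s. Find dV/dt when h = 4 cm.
20π cm³/s

V = (1/3)π(h/2)²h = πh³/12
dV/dt = πh²/4 · 5
At h = 4: dV/dt = 20π cm³/s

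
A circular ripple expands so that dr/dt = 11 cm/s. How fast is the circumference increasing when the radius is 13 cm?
22π cm/s

C = 2πr
dC/dt = 2π · dr/dt = 2π · 11 = 22π cm/s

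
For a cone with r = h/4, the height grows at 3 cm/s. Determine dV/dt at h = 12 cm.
27π cm³/s

V = (1/3)π(h/4)²h = πh³/48
dV/dt = πh²/16 · 3
At h = 12: dV/dt = 27π cm³/s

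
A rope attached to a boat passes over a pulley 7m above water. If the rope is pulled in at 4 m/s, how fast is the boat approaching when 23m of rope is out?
23√30/30 ≈ 4.199 m/s

rope² = x² + 7²
x = √(23² - 7²) = 4√30
dx/dt = (rope/x) · d(rope)/dt = (23/(4√30)) · (-4) = -23√30/30 m/s
The boat approaches at 23√30/30 ≈ 4.199 m/s.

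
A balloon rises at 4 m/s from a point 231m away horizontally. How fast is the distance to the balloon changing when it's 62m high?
248√57205/57205 ≈ 1.037 m/s

z² = 231² + y²
z = √(231² + 62²) = √57205
dz/dt = y/z · dy/dt = 62/√57205 · 4 = 248√57205/57205 ≈ 1.037 m/s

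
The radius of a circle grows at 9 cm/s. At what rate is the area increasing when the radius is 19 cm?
342π cm²/s

A = πr²
dA/dt = 2πr · dr/dt = 2π(19)(9) = 342π cm²/s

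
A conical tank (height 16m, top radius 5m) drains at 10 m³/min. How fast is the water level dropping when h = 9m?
512/(405π) ≈ 0.4024 m/min

r/h = 5/16, so r = (5/16)h
V = (1/3)πr²h = (1/3)π((5/16)h)²h = (25/768)πh³
dV/dh = (25/256)πh²
dh/dt = (dV/dt)/(dV/dh) = -10/((25/256)π·9²) = -512/(405π) m/min
The level is dropping at 512/(405π) ≈ 0.4024 m/min.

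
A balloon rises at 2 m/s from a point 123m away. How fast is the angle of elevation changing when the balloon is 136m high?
0.007316 rad/s

tan(θ) = y/123
sec²(θ) · dθ/dt = (1/123) · dy/dt
dθ/dt = cos²(θ)/123 · 2 = 123/(123² + 136²) · 2
dθ/dt = 0.007316 rad/s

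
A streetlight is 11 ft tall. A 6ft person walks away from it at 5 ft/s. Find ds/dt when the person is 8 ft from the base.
6 ft/s

By similar triangles: 11/(x+s) = 6/s
Solving: s = 6x/5
ds/dt = 6/5 · dx/dt = 6/5 · 5 = 6 ft/s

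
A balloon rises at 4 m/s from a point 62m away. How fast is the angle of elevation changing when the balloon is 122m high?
0.013242 rad/s

tan(θ) = y/62
sec²(θ) · dθ/dt = (1/62) · dy/dt
dθ/dt = cos²(θ)/62 · 4 = 62/(62² + 122²) · 4
dθ/dt = 0.013242 rad/s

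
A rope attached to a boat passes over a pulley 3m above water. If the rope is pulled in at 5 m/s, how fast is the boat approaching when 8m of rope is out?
8√55/11 ≈ 5.394 m/s

rope² = x² + 3²
x = √(8² - 3²) = √55
dx/dt = (rope/x) · d(rope)/dt = (8/√55) · (-5) = -8√55/11 m/s
The boat approaches at 8√55/11 ≈ 5.394 m/s.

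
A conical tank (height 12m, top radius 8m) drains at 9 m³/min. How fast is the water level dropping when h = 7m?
81/(196π) ≈ 0.1315 m/min

r/h = 8/12, so r = (2/3)h
V = (1/3)πr²h = (1/3)π((2/3)h)²h = (4/27)πh³
dV/dh = (4/9)πh²
dh/dt = (dV/dt)/(dV/dh) = -9/((4/9)π·7²) = -81/(196π) m/min
The level is dropping at 81/(196π) ≈ 0.1315 m/min.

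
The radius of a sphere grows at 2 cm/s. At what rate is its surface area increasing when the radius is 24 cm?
384π cm²/s

S = 4πr²
dS/dt = dS/dr · dr/dt = 8πr · 2
At r = 24: dS/dt = 384π cm²/s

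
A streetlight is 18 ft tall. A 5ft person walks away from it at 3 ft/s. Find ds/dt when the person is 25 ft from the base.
15/13 ft/s

By similar triangles: 18/(x+s) = 5/s
Solving: s = 5x/13
ds/dt = 5/13 · dx/dt = 5/13 · 3 = 15/13 ft/s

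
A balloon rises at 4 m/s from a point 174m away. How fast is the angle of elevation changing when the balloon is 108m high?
0.016595 rad/s

tan(θ) = y/174
sec²(θ) · dθ/dt = (1/174) · dy/dt
dθ/dt = cos²(θ)/174 · 4 = 174/(174² + 108²) · 4
dθ/dt = 0.016595 rad/s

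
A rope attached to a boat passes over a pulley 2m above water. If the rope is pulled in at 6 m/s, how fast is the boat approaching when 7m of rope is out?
14√5/5 ≈ 6.261 m/s

rope² = x² + 2²
x = √(7² - 2²) = 3√5
dx/dt = (rope/x) · d(rope)/dt = (7/(3√5)) · (-6) = -14√5/5 m/s
The boat approaches at 14√5/5 ≈ 6.261 m/s.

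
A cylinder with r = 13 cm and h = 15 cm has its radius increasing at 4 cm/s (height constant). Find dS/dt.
328π cm²/s

S = 2πrh + 2πr² (lateral + bases)
dS/dt = (2πh + 4πr)·dr/dt = (2π·15 + 4π·13)·4
= 328π cm²/s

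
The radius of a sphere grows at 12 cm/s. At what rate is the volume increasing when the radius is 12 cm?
6912π cm³/s

V = (4/3)πr³
dV/dt = dV/dr · dr/dt = 4πr² · 12
At r = 12: dV/dt = 6912π cm³/s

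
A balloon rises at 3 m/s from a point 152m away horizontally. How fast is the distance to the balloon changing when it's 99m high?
297√32905/32905 ≈ 1.637 m/s

z² = 152² + y²
z = √(152² + 99²) = √32905
dz/dt = y/z · dy/dt = 99/√32905 · 3 = 297√32905/32905 ≈ 1.637 m/s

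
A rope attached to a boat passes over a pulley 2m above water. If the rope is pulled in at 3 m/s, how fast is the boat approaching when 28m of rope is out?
14√195/65 ≈ 3.008 m/s

rope² = x² + 2²
x = √(28² - 2²) = 2√195
dx/dt = (rope/x) · d(rope)/dt = (28/(2√195)) · (-3) = -14√195/65 m/s
The boat approaches at 14√195/65 ≈ 3.008 m/s.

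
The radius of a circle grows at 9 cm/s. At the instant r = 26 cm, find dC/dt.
18π cm/s

C = 2πr
dC/dt = 2π · dr/dt = 2π · 9 = 18π cm/s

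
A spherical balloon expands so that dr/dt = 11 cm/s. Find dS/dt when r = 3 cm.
264π cm²/s

S = 4πr²
dS/dt = dS/dr · dr/dt = 8πr · 11
At r = 3: dS/dt = 264π cm²/s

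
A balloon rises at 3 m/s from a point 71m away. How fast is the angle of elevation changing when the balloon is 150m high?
0.007734 rad/s

tan(θ) = y/71
sec²(θ) · dθ/dt = (1/71) · dy/dt
dθ/dt = cos²(θ)/71 · 3 = 71/(71² + 150²) · 3
dθ/dt = 0.007734 rad/s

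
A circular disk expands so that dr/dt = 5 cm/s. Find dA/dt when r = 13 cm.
130π cm²/s

A = πr²
dA/dt = 2πr · dr/dt = 2π(13)(5) = 130π cm²/s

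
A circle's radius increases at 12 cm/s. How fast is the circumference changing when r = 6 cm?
24π cm/s

C = 2πr
dC/dt = 2π · dr/dt = 2π · 12 = 24π cm/s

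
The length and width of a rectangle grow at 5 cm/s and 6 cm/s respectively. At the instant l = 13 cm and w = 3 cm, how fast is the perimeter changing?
22 cm/s

P = 2(l + w)
dP/dt = 2(dl/dt + dw/dt) = 2(5 + 6) = 22 cm/s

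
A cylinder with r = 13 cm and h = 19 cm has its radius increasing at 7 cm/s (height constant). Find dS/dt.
630π cm²/s

S = 2πrh + 2πr² (lateral + bases)
dS/dt = (2πh + 4πr)·dr/dt = (2π·19 + 4π·13)·7
= 630π cm²/s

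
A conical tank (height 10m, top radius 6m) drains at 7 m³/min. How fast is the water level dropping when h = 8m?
175/(576π) ≈ 0.09671 m/min

r/h = 6/10, so r = (3/5)h
V = (1/3)πr²h = (1/3)π((3/5)h)²h = (3/25)πh³
dV/dh = (9/25)πh²
dh/dt = (dV/dt)/(dV/dh) = -7/((9/25)π·8²) = -175/(576π) m/min
The level is dropping at 175/(576π) ≈ 0.09671 m/min.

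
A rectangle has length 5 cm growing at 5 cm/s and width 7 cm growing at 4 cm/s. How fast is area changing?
55 cm²/s

A = lw
dA/dt = w·dl/dt + l·dw/dt = 7·5 + 5·4 = 55 cm²/s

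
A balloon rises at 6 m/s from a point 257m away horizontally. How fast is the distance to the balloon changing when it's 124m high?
744√3257/16285 ≈ 2.607 m/s

z² = 257² + y²
z = √(257² + 124²) = 5√3257
dz/dt = y/z · dy/dt = 124/(5√3257) · 6 = 744√3257/16285 ≈ 2.607 m/s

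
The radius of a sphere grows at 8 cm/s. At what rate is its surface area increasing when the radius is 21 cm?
1344π cm²/s

S = 4πr²
dS/dt = dS/dr · dr/dt = 8πr · 8
At r = 21: dS/dt = 1344π cm²/s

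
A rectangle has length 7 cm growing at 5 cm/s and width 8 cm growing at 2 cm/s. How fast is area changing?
54 cm²/s

A = lw
dA/dt = w·dl/dt + l·dw/dt = 8·5 + 7·2 = 54 cm²/s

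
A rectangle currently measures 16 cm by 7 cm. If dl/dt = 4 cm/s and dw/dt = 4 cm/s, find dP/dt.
16 cm/s

P = 2(l + w)
dP/dt = 2(dl/dt + dw/dt) = 2(4 + 4) = 16 cm/s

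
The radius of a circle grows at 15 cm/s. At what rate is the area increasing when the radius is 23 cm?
690π cm²/s

A = πr²
dA/dt = 2πr · dr/dt = 2π(23)(15) = 690π cm²/s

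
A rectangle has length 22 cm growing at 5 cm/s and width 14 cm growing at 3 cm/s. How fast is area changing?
136 cm²/s

A = lw
dA/dt = w·dl/dt + l·dw/dt = 14·5 + 22·3 = 136 cm²/s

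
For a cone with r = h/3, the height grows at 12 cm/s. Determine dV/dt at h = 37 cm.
5476π/3 cm³/s

V = (1/3)π(h/3)²h = πh³/27
dV/dt = πh²/9 · 12
At h = 37: dV/dt = 5476π/3 cm³/s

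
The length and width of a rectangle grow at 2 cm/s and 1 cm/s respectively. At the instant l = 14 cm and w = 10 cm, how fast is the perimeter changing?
6 cm/s

P = 2(l + w)
dP/dt = 2(dl/dt + dw/dt) = 2(2 + 1) = 6 cm/s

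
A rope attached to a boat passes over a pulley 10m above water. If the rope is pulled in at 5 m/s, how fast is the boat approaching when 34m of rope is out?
85√66/132 ≈ 5.231 m/s

rope² = x² + 10²
x = √(34² - 10²) = 4√66
dx/dt = (rope/x) · d(rope)/dt = (34/(4√66)) · (-5) = -85√66/132 m/s
The boat approaches at 85√66/132 ≈ 5.231 m/s.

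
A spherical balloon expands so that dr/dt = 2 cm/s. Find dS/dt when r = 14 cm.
224π cm²/s

S = 4πr²
dS/dt = dS/dr · dr/dt = 8πr · 2
At r = 14: dS/dt = 224π cm²/s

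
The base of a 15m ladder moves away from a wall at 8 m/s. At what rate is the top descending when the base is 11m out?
22√26/13 ≈ 8.629 m/s

x² + y² = 15²
2x·dx/dt + 2y·dy/dt = 0
dy/dt = -x/y · dx/dt = -11/(2√26) · 8 = -22√26/13 m/s
The top is descending at 22√26/13 ≈ 8.629 m/s.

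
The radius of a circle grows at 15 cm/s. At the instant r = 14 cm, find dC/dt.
30π cm/s

C = 2πr
dC/dt = 2π · dr/dt = 2π · 15 = 30π cm/s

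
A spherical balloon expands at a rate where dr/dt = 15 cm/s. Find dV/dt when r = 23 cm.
31740π cm³/s

V = (4/3)πr³
dV/dt = dV/dr · dr/dt = 4πr² · 15
At r = 23: dV/dt = 31740π cm³/s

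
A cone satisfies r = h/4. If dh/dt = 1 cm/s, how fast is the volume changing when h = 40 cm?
100π cm³/s

V = (1/3)π(h/4)²h = πh³/48
dV/dt = πh²/16 · 1
At h = 40: dV/dt = 100π cm³/s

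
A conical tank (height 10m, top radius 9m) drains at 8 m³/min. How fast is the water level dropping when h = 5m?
32/(81π) ≈ 0.1258 m/min

r/h = 9/10, so r = (9/10)h
V = (1/3)πr²h = (1/3)π((9/10)h)²h = (27/100)πh³
dV/dh = (81/100)πh²
dh/dt = (dV/dt)/(dV/dh) = -8/((81/100)π·5²) = -32/(81π) m/min
The level is dropping at 32/(81π) ≈ 0.1258 m/min.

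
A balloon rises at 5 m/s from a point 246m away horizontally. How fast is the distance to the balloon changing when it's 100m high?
250√61/1037 ≈ 1.883 m/s

z² = 246² + y²
z = √(246² + 100²) = 34√61
dz/dt = y/z · dy/dt = 100/(34√61) · 5 = 250√61/1037 ≈ 1.883 m/s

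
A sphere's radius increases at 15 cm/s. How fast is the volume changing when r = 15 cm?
13500π cm³/s

V = (4/3)πr³
dV/dt = dV/dr · dr/dt = 4πr² · 15
At r = 15: dV/dt = 13500π cm³/s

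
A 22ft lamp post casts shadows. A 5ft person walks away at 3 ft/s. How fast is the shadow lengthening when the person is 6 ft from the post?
15/17 ft/s

By similar triangles: 22/(x+s) = 5/s
Solving: s = 5x/17
ds/dt = 5/17 · dx/dt = 5/17 · 3 = 15/17 ft/s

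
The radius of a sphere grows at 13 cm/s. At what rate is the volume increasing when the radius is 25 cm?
32500π cm³/s

V = (4/3)πr³
dV/dt = dV/dr · dr/dt = 4πr² · 13
At r = 25: dV/dt = 32500π cm³/s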